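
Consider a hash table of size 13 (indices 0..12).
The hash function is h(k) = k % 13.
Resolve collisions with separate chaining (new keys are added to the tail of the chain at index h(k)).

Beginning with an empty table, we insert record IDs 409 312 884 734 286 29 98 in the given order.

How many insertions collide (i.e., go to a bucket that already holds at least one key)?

Insert 409: h=6, bucket 6 empty -> new chain.
Insert 312: h=0, bucket 0 empty -> new chain.
Insert 884: h=0, bucket 0 nonempty -> append to chain.
Insert 734: h=6, bucket 6 nonempty -> append to chain.
Insert 286: h=0, bucket 0 nonempty -> append to chain.
Insert 29: h=3, bucket 3 empty -> new chain.
Insert 98: h=7, bucket 7 empty -> new chain.
Final buckets:
0: 312 -> 884 -> 286
1: -
2: -
3: 29
4: -
5: -
6: 409 -> 734
7: 98
8: -
9: -
10: -
11: -
12: -

3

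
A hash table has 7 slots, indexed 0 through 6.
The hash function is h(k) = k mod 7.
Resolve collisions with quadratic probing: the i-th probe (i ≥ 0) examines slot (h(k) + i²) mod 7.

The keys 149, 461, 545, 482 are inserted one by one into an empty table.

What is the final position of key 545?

Insert 149: h=2, slot 2 empty → index 2.
Insert 461: h=6, slot 6 empty → index 6.
Insert 545: h=6, slot 6 occupied → index 0.
Insert 482: h=6, slots 6,0 occupied → index 3.
Table: [545, ., 149, 482, ., ., 461]

0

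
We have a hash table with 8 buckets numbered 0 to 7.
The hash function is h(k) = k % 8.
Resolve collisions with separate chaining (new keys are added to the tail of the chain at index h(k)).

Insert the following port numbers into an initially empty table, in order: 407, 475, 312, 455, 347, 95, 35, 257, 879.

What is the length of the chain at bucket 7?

Insert 407: h=7, bucket 7 empty -> new chain.
Insert 475: h=3, bucket 3 empty -> new chain.
Insert 312: h=0, bucket 0 empty -> new chain.
Insert 455: h=7, bucket 7 nonempty -> append to chain.
Insert 347: h=3, bucket 3 nonempty -> append to chain.
Insert 95: h=7, bucket 7 nonempty -> append to chain.
Insert 35: h=3, bucket 3 nonempty -> append to chain.
Insert 257: h=1, bucket 1 empty -> new chain.
Insert 879: h=7, bucket 7 nonempty -> append to chain.
Final buckets:
0: 312
1: 257
2: ∅
3: 475 -> 347 -> 35
4: ∅
5: ∅
6: ∅
7: 407 -> 455 -> 95 -> 879

4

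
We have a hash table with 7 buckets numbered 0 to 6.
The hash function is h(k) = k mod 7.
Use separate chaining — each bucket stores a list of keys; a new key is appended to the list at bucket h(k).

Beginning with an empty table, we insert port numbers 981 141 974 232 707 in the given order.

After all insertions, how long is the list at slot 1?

4

Insert 981: h=1, bucket 1 empty -> new chain.
Insert 141: h=1, bucket 1 nonempty -> append to chain.
Insert 974: h=1, bucket 1 nonempty -> append to chain.
Insert 232: h=1, bucket 1 nonempty -> append to chain.
Insert 707: h=0, bucket 0 empty -> new chain.
Final buckets:
0: 707
1: 981 -> 141 -> 974 -> 232
2: .
3: .
4: .
5: .
6: .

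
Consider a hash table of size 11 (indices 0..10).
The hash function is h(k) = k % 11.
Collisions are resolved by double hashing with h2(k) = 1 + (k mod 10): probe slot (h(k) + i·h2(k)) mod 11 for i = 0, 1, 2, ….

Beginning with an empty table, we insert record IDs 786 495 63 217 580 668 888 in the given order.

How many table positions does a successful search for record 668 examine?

2

Insert 786: h=5, slot 5 empty → index 5.
Insert 495: h=0, slot 0 empty → index 0.
Insert 63: h=8, slot 8 empty → index 8.
Insert 217: h=8, h2=8, slots 8,5 occupied → index 2.
Insert 580: h=8, h2=1, slot 8 occupied → index 9.
Insert 668: h=8, h2=9, slot 8 occupied → index 6.
Insert 888: h=8, h2=9, slots 8,6 occupied → index 4.
Table: [495, -, 217, -, 888, 786, 668, -, 63, 580, -]
Lookup 668: h=8, h2=9, probe 8,6 → found at 6.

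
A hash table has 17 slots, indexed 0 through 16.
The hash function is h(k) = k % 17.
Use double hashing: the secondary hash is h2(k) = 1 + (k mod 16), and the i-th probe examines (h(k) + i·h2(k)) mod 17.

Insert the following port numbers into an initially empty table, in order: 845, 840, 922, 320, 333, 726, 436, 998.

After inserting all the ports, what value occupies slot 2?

726

845 hashes to 12; slot 12 is free → place at 12.
840 hashes to 7; slot 7 is free → place at 7.
922 hashes to 4; slot 4 is free → place at 4.
320 hashes to 14; slot 14 is free → place at 14.
333 hashes to 10; slot 10 is free → place at 10.
726 hashes to 12, h2=7; 12 taken → place at 2.
436 hashes to 11; slot 11 is free → place at 11.
998 hashes to 12, h2=7; 12,2 taken → place at 9.
Table: [∅, ∅, 726, ∅, 922, ∅, ∅, 840, ∅, 998, 333, 436, 845, ∅, 320, ∅, ∅]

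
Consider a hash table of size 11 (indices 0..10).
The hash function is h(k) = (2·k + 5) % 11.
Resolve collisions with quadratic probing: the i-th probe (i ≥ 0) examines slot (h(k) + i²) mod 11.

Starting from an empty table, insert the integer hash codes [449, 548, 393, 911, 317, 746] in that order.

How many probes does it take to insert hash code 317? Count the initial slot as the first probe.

Insert 449: h=1, slot 1 empty => index 1.
Insert 548: h=1, slot 1 occupied => index 2.
Insert 393: h=10, slot 10 empty => index 10.
Insert 911: h=1, slots 1,2 occupied => index 5.
Insert 317: h=1, slots 1,2,5,10 occupied => index 6.
Insert 746: h=1, slots 1,2,5,10,6 occupied => index 4.
Table: [_, 449, 548, _, 746, 911, 317, _, _, _, 393]

5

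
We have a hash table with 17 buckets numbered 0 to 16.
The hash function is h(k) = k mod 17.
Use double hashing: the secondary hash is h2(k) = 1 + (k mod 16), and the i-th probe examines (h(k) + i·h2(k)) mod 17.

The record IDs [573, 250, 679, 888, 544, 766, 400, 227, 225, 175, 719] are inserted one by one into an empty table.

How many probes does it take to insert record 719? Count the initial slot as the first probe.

573: h=12 => slot 12
250: h=12, h2=11, probe 12,6 => slot 6
679: h=16 => slot 16
888: h=4 => slot 4
544: h=0 => slot 0
766: h=1 => slot 1
400: h=9 => slot 9
227: h=6, h2=4, probe 6,10 => slot 10
225: h=4, h2=2, probe 4,6,8 => slot 8
175: h=5 => slot 5
719: h=5, h2=16, probe 5,4,3 => slot 3
Table: [544, 766, -, 719, 888, 175, 250, -, 225, 400, 227, -, 573, -, -, -, 679]

3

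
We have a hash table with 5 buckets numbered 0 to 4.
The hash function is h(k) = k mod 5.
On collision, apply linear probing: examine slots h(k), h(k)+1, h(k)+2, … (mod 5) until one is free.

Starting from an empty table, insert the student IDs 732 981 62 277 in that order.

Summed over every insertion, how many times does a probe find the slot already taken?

3

732 hashes to 2; slot 2 is free => place at 2.
981 hashes to 1; slot 1 is free => place at 1.
62 hashes to 2; 2 taken => place at 3.
277 hashes to 2; 2,3 taken => place at 4.
Table: [_, 981, 732, 62, 277]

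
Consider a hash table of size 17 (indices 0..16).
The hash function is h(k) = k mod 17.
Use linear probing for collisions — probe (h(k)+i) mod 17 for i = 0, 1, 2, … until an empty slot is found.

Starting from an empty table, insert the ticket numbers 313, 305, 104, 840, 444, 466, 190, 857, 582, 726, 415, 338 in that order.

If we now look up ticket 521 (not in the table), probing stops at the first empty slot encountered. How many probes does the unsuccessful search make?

3

Insert 313: h=7, slot 7 empty => index 7.
Insert 305: h=16, slot 16 empty => index 16.
Insert 104: h=2, slot 2 empty => index 2.
Insert 840: h=7, slot 7 occupied => index 8.
Insert 444: h=2, slot 2 occupied => index 3.
Insert 466: h=7, slots 7,8 occupied => index 9.
Insert 190: h=3, slot 3 occupied => index 4.
Insert 857: h=7, slots 7,8,9 occupied => index 10.
Insert 582: h=4, slot 4 occupied => index 5.
Insert 726: h=12, slot 12 empty => index 12.
Insert 415: h=7, slots 7,8,9,10 occupied => index 11.
Insert 338: h=15, slot 15 empty => index 15.
Table: [., ., 104, 444, 190, 582, ., 313, 840, 466, 857, 415, 726, ., ., 338, 305]
Lookup 521: h=11, probe 11,12,13 → slot 13 empty, not found.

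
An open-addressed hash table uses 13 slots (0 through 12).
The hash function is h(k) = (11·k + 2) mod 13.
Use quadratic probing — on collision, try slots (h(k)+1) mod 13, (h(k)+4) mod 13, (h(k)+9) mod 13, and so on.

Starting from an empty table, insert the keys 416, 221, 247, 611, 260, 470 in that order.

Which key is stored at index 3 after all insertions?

416: h=2 -> slot 2
221: h=2, probe 2,3 -> slot 3
247: h=2, probe 2,3,6 -> slot 6
611: h=2, probe 2,3,6,11 -> slot 11
260: h=2, probe 2,3,6,11,5 -> slot 5
470: h=11, probe 11,12 -> slot 12
Table: [., ., 416, 221, ., 260, 247, ., ., ., ., 611, 470]

221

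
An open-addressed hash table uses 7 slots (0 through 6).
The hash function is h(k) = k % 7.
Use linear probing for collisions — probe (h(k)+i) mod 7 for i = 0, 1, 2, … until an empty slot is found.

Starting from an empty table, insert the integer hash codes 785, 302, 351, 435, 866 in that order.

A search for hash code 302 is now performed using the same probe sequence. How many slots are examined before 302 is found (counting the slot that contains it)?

2

785 hashes to 1; slot 1 is free → place at 1.
302 hashes to 1; 1 taken → place at 2.
351 hashes to 1; 1,2 taken → place at 3.
435 hashes to 1; 1,2,3 taken → place at 4.
866 hashes to 5; slot 5 is free → place at 5.
Table: [—, 785, 302, 351, 435, 866, —]
Lookup 302: h=1, probe 1,2 → found at 2.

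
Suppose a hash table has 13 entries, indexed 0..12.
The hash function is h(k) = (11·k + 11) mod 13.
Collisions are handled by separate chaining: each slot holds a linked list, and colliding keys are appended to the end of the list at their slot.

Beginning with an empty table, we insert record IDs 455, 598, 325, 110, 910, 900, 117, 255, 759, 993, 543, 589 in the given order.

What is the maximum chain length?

Insert 455: h=11, bucket 11 empty → new chain.
Insert 598: h=11, bucket 11 nonempty → append to chain.
Insert 325: h=11, bucket 11 nonempty → append to chain.
Insert 110: h=12, bucket 12 empty → new chain.
Insert 910: h=11, bucket 11 nonempty → append to chain.
Insert 900: h=5, bucket 5 empty → new chain.
Insert 117: h=11, bucket 11 nonempty → append to chain.
Insert 255: h=8, bucket 8 empty → new chain.
Insert 759: h=1, bucket 1 empty → new chain.
Insert 993: h=1, bucket 1 nonempty → append to chain.
Insert 543: h=4, bucket 4 empty → new chain.
Insert 589: h=3, bucket 3 empty → new chain.
Final buckets:
0: .
1: 759 -> 993
2: .
3: 589
4: 543
5: 900
6: .
7: .
8: 255
9: .
10: .
11: 455 -> 598 -> 325 -> 910 -> 117
12: 110

5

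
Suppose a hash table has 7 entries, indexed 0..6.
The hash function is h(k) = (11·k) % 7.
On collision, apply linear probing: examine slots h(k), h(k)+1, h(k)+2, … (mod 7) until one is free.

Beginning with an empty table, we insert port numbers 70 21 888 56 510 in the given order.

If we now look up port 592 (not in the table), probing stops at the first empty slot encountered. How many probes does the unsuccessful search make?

70: h=0 -> slot 0
21: h=0, probe 0,1 -> slot 1
888: h=3 -> slot 3
56: h=0, probe 0,1,2 -> slot 2
510: h=3, probe 3,4 -> slot 4
Table: [70, 21, 56, 888, 510, _, _]
Lookup 592: h=2, probe 2,3,4,5 → slot 5 empty, not found.

4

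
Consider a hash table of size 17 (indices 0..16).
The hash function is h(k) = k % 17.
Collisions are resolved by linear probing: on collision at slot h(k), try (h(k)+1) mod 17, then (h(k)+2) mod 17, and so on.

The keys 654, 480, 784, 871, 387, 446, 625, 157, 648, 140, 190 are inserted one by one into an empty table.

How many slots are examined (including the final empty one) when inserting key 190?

654: h=8 -> slot 8
480: h=4 -> slot 4
784: h=2 -> slot 2
871: h=4, probe 4,5 -> slot 5
387: h=13 -> slot 13
446: h=4, probe 4,5,6 -> slot 6
625: h=13, probe 13,14 -> slot 14
157: h=4, probe 4,5,6,7 -> slot 7
648: h=2, probe 2,3 -> slot 3
140: h=4, probe 4,5,6,7,8,9 -> slot 9
190: h=3, probe 3,4,5,6,7,8,9,10 -> slot 10
Table: [—, —, 784, 648, 480, 871, 446, 157, 654, 140, 190, —, —, 387, 625, —, —]

8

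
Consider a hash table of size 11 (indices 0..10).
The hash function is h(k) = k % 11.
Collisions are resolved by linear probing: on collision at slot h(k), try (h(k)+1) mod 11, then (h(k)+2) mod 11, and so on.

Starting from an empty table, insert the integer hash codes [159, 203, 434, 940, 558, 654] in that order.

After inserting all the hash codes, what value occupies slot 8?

940

Insert 159: h=5, slot 5 empty -> index 5.
Insert 203: h=5, slot 5 occupied -> index 6.
Insert 434: h=5, slots 5,6 occupied -> index 7.
Insert 940: h=5, slots 5,6,7 occupied -> index 8.
Insert 558: h=8, slot 8 occupied -> index 9.
Insert 654: h=5, slots 5,6,7,8,9 occupied -> index 10.
Table: [., ., ., ., ., 159, 203, 434, 940, 558, 654]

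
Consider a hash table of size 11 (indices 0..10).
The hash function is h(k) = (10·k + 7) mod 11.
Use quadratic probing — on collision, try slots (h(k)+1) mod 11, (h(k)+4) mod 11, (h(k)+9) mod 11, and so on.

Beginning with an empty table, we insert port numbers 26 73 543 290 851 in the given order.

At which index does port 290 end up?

26 hashes to 3; slot 3 is free -> place at 3.
73 hashes to 0; slot 0 is free -> place at 0.
543 hashes to 3; 3 taken -> place at 4.
290 hashes to 3; 3,4 taken -> place at 7.
851 hashes to 3; 3,4,7 taken -> place at 1.
Table: [73, 851, _, 26, 543, _, _, 290, _, _, _]

7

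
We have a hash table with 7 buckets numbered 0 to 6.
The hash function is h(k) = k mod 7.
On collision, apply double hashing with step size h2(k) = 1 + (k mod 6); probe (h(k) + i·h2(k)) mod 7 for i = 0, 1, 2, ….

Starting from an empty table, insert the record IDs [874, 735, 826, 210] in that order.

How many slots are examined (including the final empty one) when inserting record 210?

2

874 hashes to 6; slot 6 is free => place at 6.
735 hashes to 0; slot 0 is free => place at 0.
826 hashes to 0, h2=5; 0 taken => place at 5.
210 hashes to 0, h2=1; 0 taken => place at 1.
Table: [735, 210, -, -, -, 826, 874]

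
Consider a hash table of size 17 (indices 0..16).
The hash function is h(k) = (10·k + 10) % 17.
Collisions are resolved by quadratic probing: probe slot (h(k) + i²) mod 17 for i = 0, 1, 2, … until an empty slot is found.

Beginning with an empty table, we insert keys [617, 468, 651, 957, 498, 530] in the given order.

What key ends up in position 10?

617: h=9 → slot 9
468: h=15 → slot 15
651: h=9, probe 9,10 → slot 10
957: h=9, probe 9,10,13 → slot 13
498: h=9, probe 9,10,13,1 → slot 1
530: h=6 → slot 6
Table: [∅, 498, ∅, ∅, ∅, ∅, 530, ∅, ∅, 617, 651, ∅, ∅, 957, ∅, 468, ∅]

651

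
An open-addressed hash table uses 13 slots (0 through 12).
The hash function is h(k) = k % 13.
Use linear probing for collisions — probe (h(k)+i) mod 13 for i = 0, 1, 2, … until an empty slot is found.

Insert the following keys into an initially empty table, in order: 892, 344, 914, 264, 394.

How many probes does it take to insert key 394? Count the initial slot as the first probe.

892 hashes to 8; slot 8 is free => place at 8.
344 hashes to 6; slot 6 is free => place at 6.
914 hashes to 4; slot 4 is free => place at 4.
264 hashes to 4; 4 taken => place at 5.
394 hashes to 4; 4,5,6 taken => place at 7.
Table: [_, _, _, _, 914, 264, 344, 394, 892, _, _, _, _]

4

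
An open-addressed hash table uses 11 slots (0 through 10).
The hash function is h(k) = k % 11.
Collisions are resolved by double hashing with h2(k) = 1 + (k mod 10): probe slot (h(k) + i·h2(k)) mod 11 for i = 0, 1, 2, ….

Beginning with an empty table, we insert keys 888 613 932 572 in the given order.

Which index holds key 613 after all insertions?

888: h=8 -> slot 8
613: h=8, h2=4, probe 8,1 -> slot 1
932: h=8, h2=3, probe 8,0 -> slot 0
572: h=0, h2=3, probe 0,3 -> slot 3
Table: [932, 613, ∅, 572, ∅, ∅, ∅, ∅, 888, ∅, ∅]

1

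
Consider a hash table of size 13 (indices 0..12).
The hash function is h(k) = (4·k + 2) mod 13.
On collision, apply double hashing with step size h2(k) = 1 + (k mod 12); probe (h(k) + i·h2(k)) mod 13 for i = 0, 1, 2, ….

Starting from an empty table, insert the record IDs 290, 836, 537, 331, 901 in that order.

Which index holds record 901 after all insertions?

7

Insert 290: h=5, slot 5 empty -> index 5.
Insert 836: h=5, h2=9, slot 5 occupied -> index 1.
Insert 537: h=5, h2=10, slot 5 occupied -> index 2.
Insert 331: h=0, slot 0 empty -> index 0.
Insert 901: h=5, h2=2, slot 5 occupied -> index 7.
Table: [331, 836, 537, ., ., 290, ., 901, ., ., ., ., .]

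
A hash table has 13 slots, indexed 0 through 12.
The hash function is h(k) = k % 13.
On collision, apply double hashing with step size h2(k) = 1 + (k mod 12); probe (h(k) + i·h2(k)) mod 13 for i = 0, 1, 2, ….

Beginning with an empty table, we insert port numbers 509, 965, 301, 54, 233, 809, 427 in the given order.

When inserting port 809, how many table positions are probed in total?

4

Insert 509: h=2, slot 2 empty → index 2.
Insert 965: h=3, slot 3 empty → index 3.
Insert 301: h=2, h2=2, slot 2 occupied → index 4.
Insert 54: h=2, h2=7, slot 2 occupied → index 9.
Insert 233: h=12, slot 12 empty → index 12.
Insert 809: h=3, h2=6, slots 3,9,2 occupied → index 8.
Insert 427: h=11, slot 11 empty → index 11.
Table: [-, -, 509, 965, 301, -, -, -, 809, 54, -, 427, 233]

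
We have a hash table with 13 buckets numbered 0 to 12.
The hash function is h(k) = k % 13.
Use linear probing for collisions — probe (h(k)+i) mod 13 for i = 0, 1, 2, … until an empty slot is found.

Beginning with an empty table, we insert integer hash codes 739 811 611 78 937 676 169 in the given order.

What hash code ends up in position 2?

937

Insert 739: h=11, slot 11 empty -> index 11.
Insert 811: h=5, slot 5 empty -> index 5.
Insert 611: h=0, slot 0 empty -> index 0.
Insert 78: h=0, slot 0 occupied -> index 1.
Insert 937: h=1, slot 1 occupied -> index 2.
Insert 676: h=0, slots 0,1,2 occupied -> index 3.
Insert 169: h=0, slots 0,1,2,3 occupied -> index 4.
Table: [611, 78, 937, 676, 169, 811, ∅, ∅, ∅, ∅, ∅, 739, ∅]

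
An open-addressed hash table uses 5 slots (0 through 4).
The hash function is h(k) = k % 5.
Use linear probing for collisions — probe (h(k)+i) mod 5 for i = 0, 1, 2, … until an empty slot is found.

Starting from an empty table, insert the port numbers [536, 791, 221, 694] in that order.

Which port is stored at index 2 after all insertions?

791

536: h=1 => slot 1
791: h=1, probe 1,2 => slot 2
221: h=1, probe 1,2,3 => slot 3
694: h=4 => slot 4
Table: [_, 536, 791, 221, 694]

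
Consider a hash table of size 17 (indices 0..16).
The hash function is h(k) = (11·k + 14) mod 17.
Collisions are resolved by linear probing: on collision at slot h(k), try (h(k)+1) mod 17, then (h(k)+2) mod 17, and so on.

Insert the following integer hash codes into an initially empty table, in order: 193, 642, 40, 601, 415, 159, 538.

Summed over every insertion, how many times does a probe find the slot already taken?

193 hashes to 12; slot 12 is free -> place at 12.
642 hashes to 4; slot 4 is free -> place at 4.
40 hashes to 12; 12 taken -> place at 13.
601 hashes to 12; 12,13 taken -> place at 14.
415 hashes to 6; slot 6 is free -> place at 6.
159 hashes to 12; 12,13,14 taken -> place at 15.
538 hashes to 16; slot 16 is free -> place at 16.
Table: [_, _, _, _, 642, _, 415, _, _, _, _, _, 193, 40, 601, 159, 538]

6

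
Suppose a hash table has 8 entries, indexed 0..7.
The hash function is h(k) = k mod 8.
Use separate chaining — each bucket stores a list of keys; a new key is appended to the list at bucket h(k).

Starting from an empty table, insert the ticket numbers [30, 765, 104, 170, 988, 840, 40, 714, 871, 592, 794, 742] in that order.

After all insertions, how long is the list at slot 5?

Insert 30: h=6, bucket 6 empty → new chain.
Insert 765: h=5, bucket 5 empty → new chain.
Insert 104: h=0, bucket 0 empty → new chain.
Insert 170: h=2, bucket 2 empty → new chain.
Insert 988: h=4, bucket 4 empty → new chain.
Insert 840: h=0, bucket 0 nonempty → append to chain.
Insert 40: h=0, bucket 0 nonempty → append to chain.
Insert 714: h=2, bucket 2 nonempty → append to chain.
Insert 871: h=7, bucket 7 empty → new chain.
Insert 592: h=0, bucket 0 nonempty → append to chain.
Insert 794: h=2, bucket 2 nonempty → append to chain.
Insert 742: h=6, bucket 6 nonempty → append to chain.
Final buckets:
0: 104 -> 840 -> 40 -> 592
1: _
2: 170 -> 714 -> 794
3: _
4: 988
5: 765
6: 30 -> 742
7: 871

1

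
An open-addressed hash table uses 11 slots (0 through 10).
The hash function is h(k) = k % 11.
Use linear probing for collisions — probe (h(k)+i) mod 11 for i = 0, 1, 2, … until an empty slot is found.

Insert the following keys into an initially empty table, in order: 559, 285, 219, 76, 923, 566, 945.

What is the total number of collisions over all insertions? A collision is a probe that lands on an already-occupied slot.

559: h=9 -> slot 9
285: h=10 -> slot 10
219: h=10, probe 10,0 -> slot 0
76: h=10, probe 10,0,1 -> slot 1
923: h=10, probe 10,0,1,2 -> slot 2
566: h=5 -> slot 5
945: h=10, probe 10,0,1,2,3 -> slot 3
Table: [219, 76, 923, 945, _, 566, _, _, _, 559, 285]

10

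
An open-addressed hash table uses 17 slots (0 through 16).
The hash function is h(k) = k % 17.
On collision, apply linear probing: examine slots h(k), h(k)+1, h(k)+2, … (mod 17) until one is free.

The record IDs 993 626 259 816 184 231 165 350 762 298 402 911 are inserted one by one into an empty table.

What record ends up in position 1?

911

Insert 993: h=7, slot 7 empty => index 7.
Insert 626: h=14, slot 14 empty => index 14.
Insert 259: h=4, slot 4 empty => index 4.
Insert 816: h=0, slot 0 empty => index 0.
Insert 184: h=14, slot 14 occupied => index 15.
Insert 231: h=10, slot 10 empty => index 10.
Insert 165: h=12, slot 12 empty => index 12.
Insert 350: h=10, slot 10 occupied => index 11.
Insert 762: h=14, slots 14,15 occupied => index 16.
Insert 298: h=9, slot 9 empty => index 9.
Insert 402: h=11, slots 11,12 occupied => index 13.
Insert 911: h=10, slots 10,11,12,13,14,15,16,0 occupied => index 1.
Table: [816, 911, —, —, 259, —, —, 993, —, 298, 231, 350, 165, 402, 626, 184, 762]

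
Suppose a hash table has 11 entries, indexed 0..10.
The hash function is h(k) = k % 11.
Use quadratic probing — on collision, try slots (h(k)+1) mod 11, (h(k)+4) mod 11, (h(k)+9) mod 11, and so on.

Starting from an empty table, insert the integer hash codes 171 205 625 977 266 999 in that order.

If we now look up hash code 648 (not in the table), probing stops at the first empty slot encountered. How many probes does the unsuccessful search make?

171: h=6 => slot 6
205: h=7 => slot 7
625: h=9 => slot 9
977: h=9, probe 9,10 => slot 10
266: h=2 => slot 2
999: h=9, probe 9,10,2,7,3 => slot 3
Table: [., ., 266, 999, ., ., 171, 205, ., 625, 977]
Lookup 648: h=10, probe 10,0 → slot 0 empty, not found.

2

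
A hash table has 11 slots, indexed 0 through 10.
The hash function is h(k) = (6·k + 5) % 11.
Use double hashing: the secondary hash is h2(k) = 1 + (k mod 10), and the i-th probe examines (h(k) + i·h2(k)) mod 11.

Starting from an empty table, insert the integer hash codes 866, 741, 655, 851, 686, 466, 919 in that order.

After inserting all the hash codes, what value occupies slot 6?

866 hashes to 9; slot 9 is free => place at 9.
741 hashes to 7; slot 7 is free => place at 7.
655 hashes to 8; slot 8 is free => place at 8.
851 hashes to 7, h2=2; 7,9 taken => place at 0.
686 hashes to 7, h2=7; 7 taken => place at 3.
466 hashes to 7, h2=7; 7,3 taken => place at 10.
919 hashes to 8, h2=10; 8,7 taken => place at 6.
Table: [851, —, —, 686, —, —, 919, 741, 655, 866, 466]

919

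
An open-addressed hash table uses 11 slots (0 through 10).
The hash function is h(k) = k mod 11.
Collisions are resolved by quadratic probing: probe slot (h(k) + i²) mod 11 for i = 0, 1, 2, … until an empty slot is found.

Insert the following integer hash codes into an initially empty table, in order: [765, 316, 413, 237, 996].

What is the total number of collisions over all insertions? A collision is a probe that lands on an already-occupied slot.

765 hashes to 6; slot 6 is free -> place at 6.
316 hashes to 8; slot 8 is free -> place at 8.
413 hashes to 6; 6 taken -> place at 7.
237 hashes to 6; 6,7 taken -> place at 10.
996 hashes to 6; 6,7,10 taken -> place at 4.
Table: [—, —, —, —, 996, —, 765, 413, 316, —, 237]

6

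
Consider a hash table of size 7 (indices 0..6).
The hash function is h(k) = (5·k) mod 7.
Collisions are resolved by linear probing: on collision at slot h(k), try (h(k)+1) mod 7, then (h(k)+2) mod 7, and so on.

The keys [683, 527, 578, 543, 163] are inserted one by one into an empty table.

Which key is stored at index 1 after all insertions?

543

683 hashes to 6; slot 6 is free => place at 6.
527 hashes to 3; slot 3 is free => place at 3.
578 hashes to 6; 6 taken => place at 0.
543 hashes to 6; 6,0 taken => place at 1.
163 hashes to 3; 3 taken => place at 4.
Table: [578, 543, _, 527, 163, _, 683]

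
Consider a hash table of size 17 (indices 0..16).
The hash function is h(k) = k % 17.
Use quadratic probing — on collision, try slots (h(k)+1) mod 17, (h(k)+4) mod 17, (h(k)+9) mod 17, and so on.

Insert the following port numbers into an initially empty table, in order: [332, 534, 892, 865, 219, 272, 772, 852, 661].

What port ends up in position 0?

272

332: h=9 -> slot 9
534: h=7 -> slot 7
892: h=8 -> slot 8
865: h=15 -> slot 15
219: h=15, probe 15,16 -> slot 16
272: h=0 -> slot 0
772: h=7, probe 7,8,11 -> slot 11
852: h=2 -> slot 2
661: h=15, probe 15,16,2,7,14 -> slot 14
Table: [272, _, 852, _, _, _, _, 534, 892, 332, _, 772, _, _, 661, 865, 219]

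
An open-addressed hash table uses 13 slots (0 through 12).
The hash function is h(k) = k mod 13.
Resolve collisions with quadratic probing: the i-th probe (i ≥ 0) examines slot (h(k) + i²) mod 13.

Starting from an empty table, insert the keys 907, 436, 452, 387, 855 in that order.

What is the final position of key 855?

907: h=10 -> slot 10
436: h=7 -> slot 7
452: h=10, probe 10,11 -> slot 11
387: h=10, probe 10,11,1 -> slot 1
855: h=10, probe 10,11,1,6 -> slot 6
Table: [-, 387, -, -, -, -, 855, 436, -, -, 907, 452, -]

6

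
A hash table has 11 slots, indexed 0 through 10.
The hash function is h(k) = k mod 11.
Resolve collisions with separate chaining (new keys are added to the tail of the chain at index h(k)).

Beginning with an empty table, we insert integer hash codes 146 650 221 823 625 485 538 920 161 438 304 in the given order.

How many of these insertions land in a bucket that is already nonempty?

146 -> bucket 3
650 -> bucket 1
221 -> bucket 1 (collision)
823 -> bucket 9
625 -> bucket 9 (collision)
485 -> bucket 1 (collision)
538 -> bucket 10
920 -> bucket 7
161 -> bucket 7 (collision)
438 -> bucket 9 (collision)
304 -> bucket 7 (collision)
Final buckets:
0: -
1: 650 -> 221 -> 485
2: -
3: 146
4: -
5: -
6: -
7: 920 -> 161 -> 304
8: -
9: 823 -> 625 -> 438
10: 538

6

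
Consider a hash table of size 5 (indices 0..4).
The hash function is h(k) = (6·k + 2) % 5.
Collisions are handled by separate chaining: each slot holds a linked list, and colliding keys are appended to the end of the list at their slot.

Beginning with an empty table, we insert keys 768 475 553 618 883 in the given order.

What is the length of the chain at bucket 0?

4

768 -> bucket 0
475 -> bucket 2
553 -> bucket 0 (collision)
618 -> bucket 0 (collision)
883 -> bucket 0 (collision)
Final buckets:
0: 768 -> 553 -> 618 -> 883
1: _
2: 475
3: _
4: _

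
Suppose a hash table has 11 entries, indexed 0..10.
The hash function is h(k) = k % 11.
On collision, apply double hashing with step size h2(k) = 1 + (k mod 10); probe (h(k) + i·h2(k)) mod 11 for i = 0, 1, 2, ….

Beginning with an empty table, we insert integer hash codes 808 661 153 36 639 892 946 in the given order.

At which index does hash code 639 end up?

0

Insert 808: h=5, slot 5 empty => index 5.
Insert 661: h=1, slot 1 empty => index 1.
Insert 153: h=10, slot 10 empty => index 10.
Insert 36: h=3, slot 3 empty => index 3.
Insert 639: h=1, h2=10, slot 1 occupied => index 0.
Insert 892: h=1, h2=3, slot 1 occupied => index 4.
Insert 946: h=0, h2=7, slot 0 occupied => index 7.
Table: [639, 661, —, 36, 892, 808, —, 946, —, —, 153]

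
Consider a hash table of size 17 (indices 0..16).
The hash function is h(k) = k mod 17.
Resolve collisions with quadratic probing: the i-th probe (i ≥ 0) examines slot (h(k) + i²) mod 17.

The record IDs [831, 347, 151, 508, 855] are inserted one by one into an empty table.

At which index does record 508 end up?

831: h=15 → slot 15
347: h=7 → slot 7
151: h=15, probe 15,16 → slot 16
508: h=15, probe 15,16,2 → slot 2
855: h=5 → slot 5
Table: [-, -, 508, -, -, 855, -, 347, -, -, -, -, -, -, -, 831, 151]

2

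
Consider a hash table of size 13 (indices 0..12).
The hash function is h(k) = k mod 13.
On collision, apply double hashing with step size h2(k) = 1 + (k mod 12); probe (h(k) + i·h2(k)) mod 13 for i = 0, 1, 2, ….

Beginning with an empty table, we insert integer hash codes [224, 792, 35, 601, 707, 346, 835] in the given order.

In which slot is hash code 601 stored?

5

224 hashes to 3; slot 3 is free -> place at 3.
792 hashes to 12; slot 12 is free -> place at 12.
35 hashes to 9; slot 9 is free -> place at 9.
601 hashes to 3, h2=2; 3 taken -> place at 5.
707 hashes to 5, h2=12; 5 taken -> place at 4.
346 hashes to 8; slot 8 is free -> place at 8.
835 hashes to 3, h2=8; 3 taken -> place at 11.
Table: [., ., ., 224, 707, 601, ., ., 346, 35, ., 835, 792]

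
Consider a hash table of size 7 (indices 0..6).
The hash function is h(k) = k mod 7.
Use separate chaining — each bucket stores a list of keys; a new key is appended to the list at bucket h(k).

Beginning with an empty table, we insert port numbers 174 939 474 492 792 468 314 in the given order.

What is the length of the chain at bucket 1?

174 → bucket 6
939 → bucket 1
474 → bucket 5
492 → bucket 2
792 → bucket 1 (collision)
468 → bucket 6 (collision)
314 → bucket 6 (collision)
Final buckets:
0: _
1: 939 -> 792
2: 492
3: _
4: _
5: 474
6: 174 -> 468 -> 314

2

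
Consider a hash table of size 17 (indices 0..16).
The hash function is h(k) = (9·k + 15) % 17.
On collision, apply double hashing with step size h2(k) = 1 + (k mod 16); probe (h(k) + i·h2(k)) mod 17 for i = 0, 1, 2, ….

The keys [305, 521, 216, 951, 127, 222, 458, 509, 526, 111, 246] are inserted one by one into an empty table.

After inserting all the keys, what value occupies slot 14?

305: h=6 → slot 6
521: h=12 → slot 12
216: h=4 → slot 4
951: h=6, h2=8, probe 6,14 → slot 14
127: h=2 → slot 2
222: h=7 → slot 7
458: h=6, h2=11, probe 6,0 → slot 0
509: h=6, h2=14, probe 6,3 → slot 3
526: h=6, h2=15, probe 6,4,2,0,15 → slot 15
111: h=11 → slot 11
246: h=2, h2=7, probe 2,9 → slot 9
Table: [458, ∅, 127, 509, 216, ∅, 305, 222, ∅, 246, ∅, 111, 521, ∅, 951, 526, ∅]

951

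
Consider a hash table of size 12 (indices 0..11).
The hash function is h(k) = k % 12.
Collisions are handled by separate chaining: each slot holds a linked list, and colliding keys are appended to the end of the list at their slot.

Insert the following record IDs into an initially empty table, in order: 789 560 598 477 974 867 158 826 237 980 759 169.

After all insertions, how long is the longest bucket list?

3

Insert 789: h=9, bucket 9 empty -> new chain.
Insert 560: h=8, bucket 8 empty -> new chain.
Insert 598: h=10, bucket 10 empty -> new chain.
Insert 477: h=9, bucket 9 nonempty -> append to chain.
Insert 974: h=2, bucket 2 empty -> new chain.
Insert 867: h=3, bucket 3 empty -> new chain.
Insert 158: h=2, bucket 2 nonempty -> append to chain.
Insert 826: h=10, bucket 10 nonempty -> append to chain.
Insert 237: h=9, bucket 9 nonempty -> append to chain.
Insert 980: h=8, bucket 8 nonempty -> append to chain.
Insert 759: h=3, bucket 3 nonempty -> append to chain.
Insert 169: h=1, bucket 1 empty -> new chain.
Final buckets:
0: ∅
1: 169
2: 974 -> 158
3: 867 -> 759
4: ∅
5: ∅
6: ∅
7: ∅
8: 560 -> 980
9: 789 -> 477 -> 237
10: 598 -> 826
11: ∅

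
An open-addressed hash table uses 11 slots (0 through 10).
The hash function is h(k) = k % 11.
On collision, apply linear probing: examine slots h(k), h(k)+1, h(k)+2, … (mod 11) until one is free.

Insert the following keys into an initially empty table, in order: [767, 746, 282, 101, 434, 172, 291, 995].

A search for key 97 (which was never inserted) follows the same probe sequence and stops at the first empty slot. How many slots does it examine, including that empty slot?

4

767 hashes to 8; slot 8 is free -> place at 8.
746 hashes to 9; slot 9 is free -> place at 9.
282 hashes to 7; slot 7 is free -> place at 7.
101 hashes to 2; slot 2 is free -> place at 2.
434 hashes to 5; slot 5 is free -> place at 5.
172 hashes to 7; 7,8,9 taken -> place at 10.
291 hashes to 5; 5 taken -> place at 6.
995 hashes to 5; 5,6,7,8,9,10 taken -> place at 0.
Table: [995, -, 101, -, -, 434, 291, 282, 767, 746, 172]
Lookup 97: h=9, probe 9,10,0,1 → slot 1 empty, not found.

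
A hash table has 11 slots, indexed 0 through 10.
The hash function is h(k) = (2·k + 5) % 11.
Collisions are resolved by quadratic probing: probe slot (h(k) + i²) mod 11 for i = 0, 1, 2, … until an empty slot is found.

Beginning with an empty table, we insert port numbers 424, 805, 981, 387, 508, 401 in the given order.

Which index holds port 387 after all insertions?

2

424: h=6 -> slot 6
805: h=9 -> slot 9
981: h=9, probe 9,10 -> slot 10
387: h=9, probe 9,10,2 -> slot 2
508: h=9, probe 9,10,2,7 -> slot 7
401: h=4 -> slot 4
Table: [_, _, 387, _, 401, _, 424, 508, _, 805, 981]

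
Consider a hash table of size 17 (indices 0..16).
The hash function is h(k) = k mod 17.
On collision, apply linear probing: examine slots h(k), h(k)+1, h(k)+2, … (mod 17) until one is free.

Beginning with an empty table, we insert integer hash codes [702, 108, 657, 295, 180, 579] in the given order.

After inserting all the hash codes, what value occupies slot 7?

702: h=5 => slot 5
108: h=6 => slot 6
657: h=11 => slot 11
295: h=6, probe 6,7 => slot 7
180: h=10 => slot 10
579: h=1 => slot 1
Table: [—, 579, —, —, —, 702, 108, 295, —, —, 180, 657, —, —, —, —, —]

295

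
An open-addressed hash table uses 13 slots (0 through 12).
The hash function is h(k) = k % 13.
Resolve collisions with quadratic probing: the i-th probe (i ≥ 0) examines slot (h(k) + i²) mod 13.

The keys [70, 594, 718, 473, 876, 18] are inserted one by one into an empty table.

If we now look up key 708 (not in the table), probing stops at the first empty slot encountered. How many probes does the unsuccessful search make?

70 hashes to 5; slot 5 is free -> place at 5.
594 hashes to 9; slot 9 is free -> place at 9.
718 hashes to 3; slot 3 is free -> place at 3.
473 hashes to 5; 5 taken -> place at 6.
876 hashes to 5; 5,6,9 taken -> place at 1.
18 hashes to 5; 5,6,9,1 taken -> place at 8.
Table: [—, 876, —, 718, —, 70, 473, —, 18, 594, —, —, —]
Lookup 708: h=6, probe 6,7 → slot 7 empty, not found.

2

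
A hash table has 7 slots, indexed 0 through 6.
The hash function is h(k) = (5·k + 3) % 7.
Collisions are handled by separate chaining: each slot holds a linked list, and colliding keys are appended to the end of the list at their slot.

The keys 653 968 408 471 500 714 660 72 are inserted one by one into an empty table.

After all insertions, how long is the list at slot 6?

653 -> bucket 6
968 -> bucket 6 (collision)
408 -> bucket 6 (collision)
471 -> bucket 6 (collision)
500 -> bucket 4
714 -> bucket 3
660 -> bucket 6 (collision)
72 -> bucket 6 (collision)
Final buckets:
0: .
1: .
2: .
3: 714
4: 500
5: .
6: 653 -> 968 -> 408 -> 471 -> 660 -> 72

6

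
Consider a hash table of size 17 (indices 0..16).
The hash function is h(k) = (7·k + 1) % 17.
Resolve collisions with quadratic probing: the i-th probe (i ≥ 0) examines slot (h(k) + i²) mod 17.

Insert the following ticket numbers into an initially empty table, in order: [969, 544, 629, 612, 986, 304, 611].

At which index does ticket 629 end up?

5

969: h=1 => slot 1
544: h=1, probe 1,2 => slot 2
629: h=1, probe 1,2,5 => slot 5
612: h=1, probe 1,2,5,10 => slot 10
986: h=1, probe 1,2,5,10,0 => slot 0
304: h=4 => slot 4
611: h=11 => slot 11
Table: [986, 969, 544, -, 304, 629, -, -, -, -, 612, 611, -, -, -, -, -]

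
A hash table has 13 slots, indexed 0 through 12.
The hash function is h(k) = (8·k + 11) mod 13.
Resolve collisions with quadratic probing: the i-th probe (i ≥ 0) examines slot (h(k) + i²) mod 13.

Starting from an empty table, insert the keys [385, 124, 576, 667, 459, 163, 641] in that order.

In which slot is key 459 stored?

385: h=10 → slot 10
124: h=2 → slot 2
576: h=4 → slot 4
667: h=4, probe 4,5 → slot 5
459: h=4, probe 4,5,8 → slot 8
163: h=2, probe 2,3 → slot 3
641: h=4, probe 4,5,8,0 → slot 0
Table: [641, _, 124, 163, 576, 667, _, _, 459, _, 385, _, _]

8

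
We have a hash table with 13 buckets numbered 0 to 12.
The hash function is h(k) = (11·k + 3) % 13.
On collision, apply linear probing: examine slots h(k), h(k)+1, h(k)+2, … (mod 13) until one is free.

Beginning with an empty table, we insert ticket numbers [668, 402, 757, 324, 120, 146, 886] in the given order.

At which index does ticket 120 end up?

11

Insert 668: h=6, slot 6 empty -> index 6.
Insert 402: h=5, slot 5 empty -> index 5.
Insert 757: h=10, slot 10 empty -> index 10.
Insert 324: h=5, slots 5,6 occupied -> index 7.
Insert 120: h=10, slot 10 occupied -> index 11.
Insert 146: h=10, slots 10,11 occupied -> index 12.
Insert 886: h=12, slot 12 occupied -> index 0.
Table: [886, —, —, —, —, 402, 668, 324, —, —, 757, 120, 146]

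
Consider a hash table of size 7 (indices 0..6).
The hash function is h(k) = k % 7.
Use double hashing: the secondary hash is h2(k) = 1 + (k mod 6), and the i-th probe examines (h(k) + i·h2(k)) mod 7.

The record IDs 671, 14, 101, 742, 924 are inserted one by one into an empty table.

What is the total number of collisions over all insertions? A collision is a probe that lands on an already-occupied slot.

671: h=6 → slot 6
14: h=0 → slot 0
101: h=3 → slot 3
742: h=0, h2=5, probe 0,5 → slot 5
924: h=0, h2=1, probe 0,1 → slot 1
Table: [14, 924, _, 101, _, 742, 671]

2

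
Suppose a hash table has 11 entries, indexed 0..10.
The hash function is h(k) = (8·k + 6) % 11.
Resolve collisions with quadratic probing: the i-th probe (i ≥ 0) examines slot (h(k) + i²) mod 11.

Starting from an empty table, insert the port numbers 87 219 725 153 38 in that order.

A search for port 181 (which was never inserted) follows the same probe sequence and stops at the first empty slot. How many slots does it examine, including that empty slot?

3

87 hashes to 9; slot 9 is free -> place at 9.
219 hashes to 9; 9 taken -> place at 10.
725 hashes to 9; 9,10 taken -> place at 2.
153 hashes to 9; 9,10,2 taken -> place at 7.
38 hashes to 2; 2 taken -> place at 3.
Table: [., ., 725, 38, ., ., ., 153, ., 87, 219]
Lookup 181: h=2, probe 2,3,6 → slot 6 empty, not found.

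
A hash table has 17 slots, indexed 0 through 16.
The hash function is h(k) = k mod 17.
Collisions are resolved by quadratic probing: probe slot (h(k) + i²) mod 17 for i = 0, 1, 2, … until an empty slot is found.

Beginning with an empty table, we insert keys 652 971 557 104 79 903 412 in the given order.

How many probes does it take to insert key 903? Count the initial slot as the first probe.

652: h=6 -> slot 6
971: h=2 -> slot 2
557: h=13 -> slot 13
104: h=2, probe 2,3 -> slot 3
79: h=11 -> slot 11
903: h=2, probe 2,3,6,11,1 -> slot 1
412: h=4 -> slot 4
Table: [., 903, 971, 104, 412, ., 652, ., ., ., ., 79, ., 557, ., ., .]

5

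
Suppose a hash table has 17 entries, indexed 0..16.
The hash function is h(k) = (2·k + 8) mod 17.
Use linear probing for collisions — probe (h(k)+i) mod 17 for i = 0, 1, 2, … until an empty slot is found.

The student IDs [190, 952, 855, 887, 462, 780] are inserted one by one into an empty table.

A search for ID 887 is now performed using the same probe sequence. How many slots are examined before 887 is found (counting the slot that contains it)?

2

190: h=14 -> slot 14
952: h=8 -> slot 8
855: h=1 -> slot 1
887: h=14, probe 14,15 -> slot 15
462: h=14, probe 14,15,16 -> slot 16
780: h=4 -> slot 4
Table: [_, 855, _, _, 780, _, _, _, 952, _, _, _, _, _, 190, 887, 462]
Lookup 887: h=14, probe 14,15 → found at 15.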